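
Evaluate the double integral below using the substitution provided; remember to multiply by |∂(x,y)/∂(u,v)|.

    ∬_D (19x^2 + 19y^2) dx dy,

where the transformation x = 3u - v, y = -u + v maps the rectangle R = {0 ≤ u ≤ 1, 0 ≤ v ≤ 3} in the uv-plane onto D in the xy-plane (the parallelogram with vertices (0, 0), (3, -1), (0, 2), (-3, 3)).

Compute the Jacobian determinant of (x, y) with respect to (u, v):

    ∂(x,y)/∂(u,v) = | 3  -1 | = (3)(1) - (-1)(-1) = 2.
                   | -1  1 |

Its absolute value is |J| = 2 (the area scaling factor).

Substituting x = 3u - v, y = -u + v into the integrand,

    19x^2 + 19y^2 → 190u^2 - 152u v + 38v^2,

so the integral becomes

    ∬_R (190u^2 - 152u v + 38v^2) · |J| du dv = ∫_0^1 ∫_0^3 (380u^2 - 304u v + 76v^2) dv du.

Inner (v): 1140u^2 - 1368u + 684.
Outer (u): 380.

Therefore ∬_D (19x^2 + 19y^2) dx dy = 380.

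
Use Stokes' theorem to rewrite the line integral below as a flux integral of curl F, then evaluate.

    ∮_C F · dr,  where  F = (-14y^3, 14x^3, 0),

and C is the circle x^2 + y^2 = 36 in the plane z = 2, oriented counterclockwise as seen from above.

Let S be the flat disk x^2 + y^2 ≤ 36 in the plane z = 2, with upward unit normal n̂ = ẑ. By Stokes' theorem,

    ∮_C F · dr = ∬_S (∇ × F) · n̂ dS = ∬_D (curl F)_z dA,

where D is the disk x^2 + y^2 ≤ 36.

Compute the curl of F = (-14y^3, 14x^3, 0):
    (∇ × F)_x = ∂F_z/∂y - ∂F_y/∂z = 0,
    (∇ × F)_y = ∂F_x/∂z - ∂F_z/∂x = 0,
    (∇ × F)_z = ∂F_y/∂x - ∂F_x/∂y = 42x^2 + 42y^2.

On z = 2, (curl F)_z = 42x^2 + 42y^2.

Convert to polar (x = r cos θ, y = r sin θ, dA = r dr dθ); the integrand becomes 42r^2, so

    ∬_D (curl F)_z dA = ∫_0^{2π} ∫_0^{6} (42r^2) · r dr dθ.

Inner (r from 0 to 6): 13608.
Outer (θ from 0 to 2π): 27216π.

Therefore ∮_C F · dr = 27216π.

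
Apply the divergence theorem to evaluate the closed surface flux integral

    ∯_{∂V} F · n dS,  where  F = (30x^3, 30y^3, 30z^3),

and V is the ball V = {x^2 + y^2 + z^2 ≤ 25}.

By the divergence theorem,

    ∯_{∂V} F · n dS = ∭_V (∇ · F) dV.

Compute the divergence:
    ∇ · F = ∂F_x/∂x + ∂F_y/∂y + ∂F_z/∂z = 90x^2 + 90y^2 + 90z^2.

In spherical coordinates, x = ρ sin(φ) cos(θ), y = ρ sin(φ) sin(θ), z = ρ cos(φ), dV = ρ^2 sin(φ) dρ dφ dθ, with 0 ≤ ρ ≤ 5, 0 ≤ φ ≤ π, 0 ≤ θ ≤ 2π.

The integrand, after substitution and multiplying by the volume element, becomes (90ρ^2) · ρ^2 sin(φ), so

    ∭_V (∇·F) dV = ∫_0^{2π} ∫_0^{π} ∫_0^{5} (90ρ^2) · ρ^2 sin(φ) dρ dφ dθ.

Inner (ρ from 0 to 5): 56250sin(φ).
Middle (φ from 0 to π): 112500.
Outer (θ from 0 to 2π): 225000π.

Therefore ∯_{∂V} F · n dS = 225000π.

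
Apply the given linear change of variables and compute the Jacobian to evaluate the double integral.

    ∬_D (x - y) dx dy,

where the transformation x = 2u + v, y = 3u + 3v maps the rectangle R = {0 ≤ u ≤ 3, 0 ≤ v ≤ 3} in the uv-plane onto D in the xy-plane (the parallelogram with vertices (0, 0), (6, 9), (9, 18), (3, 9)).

Compute the Jacobian determinant of (x, y) with respect to (u, v):

    ∂(x,y)/∂(u,v) = | 2  1 | = (2)(3) - (1)(3) = 3.
                   | 3  3 |

Its absolute value is |J| = 3 (the area scaling factor).

Substituting x = 2u + v, y = 3u + 3v into the integrand,

    x - y → -u - 2v,

so the integral becomes

    ∬_R (-u - 2v) · |J| du dv = ∫_0^3 ∫_0^3 (-3u - 6v) dv du.

Inner (v): -9u - 27.
Outer (u): -243/2.

Therefore ∬_D (x - y) dx dy = -243/2.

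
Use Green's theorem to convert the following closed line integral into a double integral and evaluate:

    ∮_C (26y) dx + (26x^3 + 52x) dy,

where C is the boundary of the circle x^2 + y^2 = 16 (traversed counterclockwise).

Green's theorem converts the closed line integral into a double integral over the enclosed region D:

    ∮_C P dx + Q dy = ∬_D (∂Q/∂x - ∂P/∂y) dA.

Here P = 26y, Q = 26x^3 + 52x, so

    ∂Q/∂x = 78x^2 + 52,    ∂P/∂y = 26,
    ∂Q/∂x - ∂P/∂y = 78x^2 + 26.

D is the region x^2 + y^2 ≤ 16. Evaluating the double integral:

In polar coordinates (x = r cos θ, y = r sin θ, dA = r dr dθ) the integrand becomes 78r^2cos(θ)^2 + 26, so

    ∬_D (78x^2 + 26) dA = ∫_0^{2π} ∫_0^{4} (78r^2cos(θ)^2 + 26) · r dr dθ.

Inner (r from 0 to 4): 4992cos(θ)^2 + 208.
Outer (θ from 0 to 2π): 5408π.

Therefore ∮_C P dx + Q dy = 5408π.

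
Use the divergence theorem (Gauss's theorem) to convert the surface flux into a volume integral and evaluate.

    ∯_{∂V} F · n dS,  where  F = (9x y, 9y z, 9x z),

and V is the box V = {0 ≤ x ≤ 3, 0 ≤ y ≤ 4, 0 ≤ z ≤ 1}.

By the divergence theorem,

    ∯_{∂V} F · n dS = ∭_V (∇ · F) dV.

Compute the divergence:
    ∇ · F = ∂F_x/∂x + ∂F_y/∂y + ∂F_z/∂z = 9y + 9z + 9x = 9x + 9y + 9z.

V is a rectangular box, so dV = dx dy dz with 0 ≤ x ≤ 3, 0 ≤ y ≤ 4, 0 ≤ z ≤ 1.

Integrate (9x + 9y + 9z) over V as an iterated integral:

    ∭_V (∇·F) dV = ∫_0^{3} ∫_0^{4} ∫_0^{1} (9x + 9y + 9z) dz dy dx.

Inner (z from 0 to 1): 9x + 9y + 9/2.
Middle (y from 0 to 4): 36x + 90.
Outer (x from 0 to 3): 432.

Therefore ∯_{∂V} F · n dS = 432.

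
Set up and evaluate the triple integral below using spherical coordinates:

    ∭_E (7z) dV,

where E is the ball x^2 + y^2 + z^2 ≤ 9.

In spherical coordinates, x = ρ sin(φ) cos(θ), y = ρ sin(φ) sin(θ), z = ρ cos(φ), and dV = ρ^2 sin(φ) dρ dφ dθ.

The integrand becomes 7ρ cos(φ), so

    ∭_E (7z) dV = ∫_{0}^{2π} ∫_{0}^{π} ∫_{0}^{3} (7ρ cos(φ)) · ρ^2 sin(φ) dρ dφ dθ.

Inner (ρ): 567sin(2φ)/8.
Middle (φ): 0.
Outer (θ): 0.

Therefore the triple integral equals 0.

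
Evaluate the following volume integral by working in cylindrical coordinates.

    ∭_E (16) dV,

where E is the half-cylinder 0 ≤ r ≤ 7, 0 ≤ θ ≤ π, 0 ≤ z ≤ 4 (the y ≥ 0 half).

In cylindrical coordinates, x = r cos(θ), y = r sin(θ), z = z, and dV = r dr dθ dz.

The integrand becomes 16, so

    ∭_E (16) dV = ∫_{0}^{π} ∫_{0}^{7} ∫_{0}^{4} (16) · r dz dr dθ.

Inner (z): 64r.
Middle (r from 0 to 7): 1568.
Outer (θ): 1568π.

Therefore the triple integral equals 1568π.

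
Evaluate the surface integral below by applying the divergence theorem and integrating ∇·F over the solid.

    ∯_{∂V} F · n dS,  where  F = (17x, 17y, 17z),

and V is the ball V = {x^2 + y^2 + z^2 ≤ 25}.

By the divergence theorem,

    ∯_{∂V} F · n dS = ∭_V (∇ · F) dV.

Compute the divergence:
    ∇ · F = ∂F_x/∂x + ∂F_y/∂y + ∂F_z/∂z = 17 + 17 + 17 = 51.

In spherical coordinates, x = ρ sin(φ) cos(θ), y = ρ sin(φ) sin(θ), z = ρ cos(φ), dV = ρ^2 sin(φ) dρ dφ dθ, with 0 ≤ ρ ≤ 5, 0 ≤ φ ≤ π, 0 ≤ θ ≤ 2π.

The integrand, after substitution and multiplying by the volume element, becomes (51) · ρ^2 sin(φ), so

    ∭_V (∇·F) dV = ∫_0^{2π} ∫_0^{π} ∫_0^{5} (51) · ρ^2 sin(φ) dρ dφ dθ.

Inner (ρ from 0 to 5): 2125sin(φ).
Middle (φ from 0 to π): 4250.
Outer (θ from 0 to 2π): 8500π.

Therefore ∯_{∂V} F · n dS = 8500π.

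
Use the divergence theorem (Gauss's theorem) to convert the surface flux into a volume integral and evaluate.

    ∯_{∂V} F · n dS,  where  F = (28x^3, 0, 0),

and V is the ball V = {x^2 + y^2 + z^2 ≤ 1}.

By the divergence theorem,

    ∯_{∂V} F · n dS = ∭_V (∇ · F) dV.

Compute the divergence:
    ∇ · F = ∂F_x/∂x + ∂F_y/∂y + ∂F_z/∂z = 84x^2 + 0 + 0 = 84x^2.

In spherical coordinates, x = ρ sin(φ) cos(θ), y = ρ sin(φ) sin(θ), z = ρ cos(φ), dV = ρ^2 sin(φ) dρ dφ dθ, with 0 ≤ ρ ≤ 1, 0 ≤ φ ≤ π, 0 ≤ θ ≤ 2π.

The integrand, after substitution and multiplying by the volume element, becomes (84ρ^2sin(φ)^2cos(θ)^2) · ρ^2 sin(φ), so

    ∭_V (∇·F) dV = ∫_0^{2π} ∫_0^{π} ∫_0^{1} (84ρ^2sin(φ)^2cos(θ)^2) · ρ^2 sin(φ) dρ dφ dθ.

Inner (ρ from 0 to 1): 84sin(φ)^3cos(θ)^2/5.
Middle (φ from 0 to π): 112cos(θ)^2/5.
Outer (θ from 0 to 2π): 112π/5.

Therefore ∯_{∂V} F · n dS = 112π/5.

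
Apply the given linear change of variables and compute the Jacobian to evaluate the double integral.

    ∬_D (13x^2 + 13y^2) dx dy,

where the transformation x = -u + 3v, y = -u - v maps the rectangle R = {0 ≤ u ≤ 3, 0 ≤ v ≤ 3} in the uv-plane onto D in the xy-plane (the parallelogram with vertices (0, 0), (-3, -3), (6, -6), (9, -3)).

Compute the Jacobian determinant of (x, y) with respect to (u, v):

    ∂(x,y)/∂(u,v) = | -1  3 | = (-1)(-1) - (3)(-1) = 4.
                   | -1  -1 |

Its absolute value is |J| = 4 (the area scaling factor).

Substituting x = -u + 3v, y = -u - v into the integrand,

    13x^2 + 13y^2 → 26u^2 - 52u v + 130v^2,

so the integral becomes

    ∬_R (26u^2 - 52u v + 130v^2) · |J| du dv = ∫_0^3 ∫_0^3 (104u^2 - 208u v + 520v^2) dv du.

Inner (v): 312u^2 - 936u + 4680.
Outer (u): 12636.

Therefore ∬_D (13x^2 + 13y^2) dx dy = 12636.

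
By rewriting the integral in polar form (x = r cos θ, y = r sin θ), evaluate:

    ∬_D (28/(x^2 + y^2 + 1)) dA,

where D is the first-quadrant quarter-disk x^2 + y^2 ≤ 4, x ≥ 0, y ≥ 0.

The region D is 0 ≤ r ≤ 2, 0 ≤ θ ≤ π/2 in polar coordinates, where x = r cos(θ), y = r sin(θ), and dA = r dr dθ.

Under the substitution, the integrand becomes 28/(r^2 + 1), so

    ∬_D (28/(x^2 + y^2 + 1)) dA = ∫_{0}^{π/2} ∫_{0}^{2} (28/(r^2 + 1)) · r dr dθ.

Inner integral (in r): ∫_{0}^{2} (28/(r^2 + 1)) · r dr = log(6103515625).

Outer integral (in θ): ∫_{0}^{π/2} (log(6103515625)) dθ = 7π log(5).

Therefore ∬_D (28/(x^2 + y^2 + 1)) dA = 7π log(5).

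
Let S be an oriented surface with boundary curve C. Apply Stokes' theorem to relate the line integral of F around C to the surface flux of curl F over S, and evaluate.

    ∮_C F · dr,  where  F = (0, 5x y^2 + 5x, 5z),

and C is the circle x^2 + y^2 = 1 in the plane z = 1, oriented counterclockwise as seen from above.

Let S be the flat disk x^2 + y^2 ≤ 1 in the plane z = 1, with upward unit normal n̂ = ẑ. By Stokes' theorem,

    ∮_C F · dr = ∬_S (∇ × F) · n̂ dS = ∬_D (curl F)_z dA,

where D is the disk x^2 + y^2 ≤ 1.

Compute the curl of F = (0, 5x y^2 + 5x, 5z):
    (∇ × F)_x = ∂F_z/∂y - ∂F_y/∂z = 0,
    (∇ × F)_y = ∂F_x/∂z - ∂F_z/∂x = 0,
    (∇ × F)_z = ∂F_y/∂x - ∂F_x/∂y = 5y^2 + 5.

On z = 1, (curl F)_z = 5y^2 + 5.

Convert to polar (x = r cos θ, y = r sin θ, dA = r dr dθ); the integrand becomes 5r^2sin(θ)^2 + 5, so

    ∬_D (curl F)_z dA = ∫_0^{2π} ∫_0^{1} (5r^2sin(θ)^2 + 5) · r dr dθ.

Inner (r from 0 to 1): 5sin(θ)^2/4 + 5/2.
Outer (θ from 0 to 2π): 25π/4.

Therefore ∮_C F · dr = 25π/4.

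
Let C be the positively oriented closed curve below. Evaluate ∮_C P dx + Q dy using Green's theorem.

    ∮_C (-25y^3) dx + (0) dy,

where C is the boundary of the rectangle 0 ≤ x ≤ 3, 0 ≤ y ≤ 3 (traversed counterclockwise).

Green's theorem converts the closed line integral into a double integral over the enclosed region D:

    ∮_C P dx + Q dy = ∬_D (∂Q/∂x - ∂P/∂y) dA.

Here P = -25y^3, Q = 0, so

    ∂Q/∂x = 0,    ∂P/∂y = -75y^2,
    ∂Q/∂x - ∂P/∂y = 75y^2.

D is the region 0 ≤ x ≤ 3, 0 ≤ y ≤ 3. Evaluating the double integral:

    ∬_D (75y^2) dA = ∫_0^{3} ∫_0^{3} (75y^2) dy dx.

Inner (y from 0 to 3): 675.
Outer (x from 0 to 3): 2025.

Therefore ∮_C P dx + Q dy = 2025.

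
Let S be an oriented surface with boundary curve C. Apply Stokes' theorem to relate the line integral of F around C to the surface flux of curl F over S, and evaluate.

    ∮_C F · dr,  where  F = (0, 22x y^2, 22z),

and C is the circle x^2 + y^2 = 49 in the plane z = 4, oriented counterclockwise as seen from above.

Let S be the flat disk x^2 + y^2 ≤ 49 in the plane z = 4, with upward unit normal n̂ = ẑ. By Stokes' theorem,

    ∮_C F · dr = ∬_S (∇ × F) · n̂ dS = ∬_D (curl F)_z dA,

where D is the disk x^2 + y^2 ≤ 49.

Compute the curl of F = (0, 22x y^2, 22z):
    (∇ × F)_x = ∂F_z/∂y - ∂F_y/∂z = 0,
    (∇ × F)_y = ∂F_x/∂z - ∂F_z/∂x = 0,
    (∇ × F)_z = ∂F_y/∂x - ∂F_x/∂y = 22y^2.

On z = 4, (curl F)_z = 22y^2.

Convert to polar (x = r cos θ, y = r sin θ, dA = r dr dθ); the integrand becomes 22r^2sin(θ)^2, so

    ∬_D (curl F)_z dA = ∫_0^{2π} ∫_0^{7} (22r^2sin(θ)^2) · r dr dθ.

Inner (r from 0 to 7): 26411sin(θ)^2/2.
Outer (θ from 0 to 2π): 26411π/2.

Therefore ∮_C F · dr = 26411π/2.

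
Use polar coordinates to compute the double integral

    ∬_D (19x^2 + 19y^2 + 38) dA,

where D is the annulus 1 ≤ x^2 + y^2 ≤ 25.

The region D is 1 ≤ r ≤ 5, 0 ≤ θ ≤ 2π in polar coordinates, where x = r cos(θ), y = r sin(θ), and dA = r dr dθ.

Under the substitution, the integrand becomes 19r^2 + 38, so

    ∬_D (19x^2 + 19y^2 + 38) dA = ∫_{0}^{2π} ∫_{1}^{5} (19r^2 + 38) · r dr dθ.

Inner integral (in r): ∫_{1}^{5} (19r^2 + 38) · r dr = 3420.

Outer integral (in θ): ∫_{0}^{2π} (3420) dθ = 6840π.

Therefore ∬_D (19x^2 + 19y^2 + 38) dA = 6840π.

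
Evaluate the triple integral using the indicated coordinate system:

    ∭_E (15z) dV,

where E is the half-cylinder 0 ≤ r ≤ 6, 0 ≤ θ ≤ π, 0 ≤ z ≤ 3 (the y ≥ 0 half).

In cylindrical coordinates, x = r cos(θ), y = r sin(θ), z = z, and dV = r dr dθ dz.

The integrand becomes 15z, so

    ∭_E (15z) dV = ∫_{0}^{π} ∫_{0}^{6} ∫_{0}^{3} (15z) · r dz dr dθ.

Inner (z): 135r/2.
Middle (r from 0 to 6): 1215.
Outer (θ): 1215π.

Therefore the triple integral equals 1215π.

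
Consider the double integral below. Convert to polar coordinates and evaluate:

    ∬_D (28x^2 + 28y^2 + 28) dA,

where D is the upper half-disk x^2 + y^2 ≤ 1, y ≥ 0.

The region D is 0 ≤ r ≤ 1, 0 ≤ θ ≤ π in polar coordinates, where x = r cos(θ), y = r sin(θ), and dA = r dr dθ.

Under the substitution, the integrand becomes 28r^2 + 28, so

    ∬_D (28x^2 + 28y^2 + 28) dA = ∫_{0}^{π} ∫_{0}^{1} (28r^2 + 28) · r dr dθ.

Inner integral (in r): ∫_{0}^{1} (28r^2 + 28) · r dr = 21.

Outer integral (in θ): ∫_{0}^{π} (21) dθ = 21π.

Therefore ∬_D (28x^2 + 28y^2 + 28) dA = 21π.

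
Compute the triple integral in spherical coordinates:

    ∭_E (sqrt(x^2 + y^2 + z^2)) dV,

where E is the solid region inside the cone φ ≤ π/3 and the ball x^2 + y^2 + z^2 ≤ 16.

In spherical coordinates, x = ρ sin(φ) cos(θ), y = ρ sin(φ) sin(θ), z = ρ cos(φ), and dV = ρ^2 sin(φ) dρ dφ dθ.

The integrand becomes ρ, so

    ∭_E (sqrt(x^2 + y^2 + z^2)) dV = ∫_{0}^{2π} ∫_{0}^{π/3} ∫_{0}^{4} (ρ) · ρ^2 sin(φ) dρ dφ dθ.

Inner (ρ): 64sin(φ).
Middle (φ): 32.
Outer (θ): 64π.

Therefore the triple integral equals 64π.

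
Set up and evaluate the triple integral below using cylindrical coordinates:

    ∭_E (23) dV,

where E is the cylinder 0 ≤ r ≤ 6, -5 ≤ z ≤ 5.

In cylindrical coordinates, x = r cos(θ), y = r sin(θ), z = z, and dV = r dr dθ dz.

The integrand becomes 23, so

    ∭_E (23) dV = ∫_{0}^{2π} ∫_{0}^{6} ∫_{-5}^{5} (23) · r dz dr dθ.

Inner (z): 230r.
Middle (r from 0 to 6): 4140.
Outer (θ): 8280π.

Therefore the triple integral equals 8280π.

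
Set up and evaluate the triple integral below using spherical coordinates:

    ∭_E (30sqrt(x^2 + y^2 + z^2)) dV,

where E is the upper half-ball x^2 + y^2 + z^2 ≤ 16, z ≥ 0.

In spherical coordinates, x = ρ sin(φ) cos(θ), y = ρ sin(φ) sin(θ), z = ρ cos(φ), and dV = ρ^2 sin(φ) dρ dφ dθ.

The integrand becomes 30ρ, so

    ∭_E (30sqrt(x^2 + y^2 + z^2)) dV = ∫_{0}^{2π} ∫_{0}^{π/2} ∫_{0}^{4} (30ρ) · ρ^2 sin(φ) dρ dφ dθ.

Inner (ρ): 1920sin(φ).
Middle (φ): 1920.
Outer (θ): 3840π.

Therefore the triple integral equals 3840π.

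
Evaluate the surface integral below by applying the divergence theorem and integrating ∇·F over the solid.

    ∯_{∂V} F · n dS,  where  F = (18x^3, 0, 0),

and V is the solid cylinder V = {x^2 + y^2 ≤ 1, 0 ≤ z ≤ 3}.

By the divergence theorem,

    ∯_{∂V} F · n dS = ∭_V (∇ · F) dV.

Compute the divergence:
    ∇ · F = ∂F_x/∂x + ∂F_y/∂y + ∂F_z/∂z = 54x^2 + 0 + 0 = 54x^2.

In cylindrical coordinates, x = r cos(θ), y = r sin(θ), z = z, dV = r dr dθ dz, with 0 ≤ r ≤ 1, 0 ≤ θ ≤ 2π, 0 ≤ z ≤ 3.

The integrand, after substitution and multiplying by the volume element, becomes (54r^2cos(θ)^2) · r, so

    ∭_V (∇·F) dV = ∫_0^{2π} ∫_0^{1} ∫_0^{3} (54r^2cos(θ)^2) · r dz dr dθ.

Inner (z from 0 to 3): 162r^3cos(θ)^2.
Middle (r from 0 to 1): 81cos(θ)^2/2.
Outer (θ from 0 to 2π): 81π/2.

Therefore ∯_{∂V} F · n dS = 81π/2.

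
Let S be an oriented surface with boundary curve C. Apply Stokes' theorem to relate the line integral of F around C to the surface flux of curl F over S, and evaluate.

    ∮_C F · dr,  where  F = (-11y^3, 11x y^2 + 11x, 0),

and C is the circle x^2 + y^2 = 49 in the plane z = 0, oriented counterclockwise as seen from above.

Let S be the flat disk x^2 + y^2 ≤ 49 in the plane z = 0, with upward unit normal n̂ = ẑ. By Stokes' theorem,

    ∮_C F · dr = ∬_S (∇ × F) · n̂ dS = ∬_D (curl F)_z dA,

where D is the disk x^2 + y^2 ≤ 49.

Compute the curl of F = (-11y^3, 11x y^2 + 11x, 0):
    (∇ × F)_x = ∂F_z/∂y - ∂F_y/∂z = 0,
    (∇ × F)_y = ∂F_x/∂z - ∂F_z/∂x = 0,
    (∇ × F)_z = ∂F_y/∂x - ∂F_x/∂y = 44y^2 + 11.

On z = 0, (curl F)_z = 44y^2 + 11.

Convert to polar (x = r cos θ, y = r sin θ, dA = r dr dθ); the integrand becomes 44r^2sin(θ)^2 + 11, so

    ∬_D (curl F)_z dA = ∫_0^{2π} ∫_0^{7} (44r^2sin(θ)^2 + 11) · r dr dθ.

Inner (r from 0 to 7): 26411sin(θ)^2 + 539/2.
Outer (θ from 0 to 2π): 26950π.

Therefore ∮_C F · dr = 26950π.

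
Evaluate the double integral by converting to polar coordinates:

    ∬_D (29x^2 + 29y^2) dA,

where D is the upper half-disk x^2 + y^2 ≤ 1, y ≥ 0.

The region D is 0 ≤ r ≤ 1, 0 ≤ θ ≤ π in polar coordinates, where x = r cos(θ), y = r sin(θ), and dA = r dr dθ.

Under the substitution, the integrand becomes 29r^2, so

    ∬_D (29x^2 + 29y^2) dA = ∫_{0}^{π} ∫_{0}^{1} (29r^2) · r dr dθ.

Inner integral (in r): ∫_{0}^{1} (29r^2) · r dr = 29/4.

Outer integral (in θ): ∫_{0}^{π} (29/4) dθ = 29π/4.

Therefore ∬_D (29x^2 + 29y^2) dA = 29π/4.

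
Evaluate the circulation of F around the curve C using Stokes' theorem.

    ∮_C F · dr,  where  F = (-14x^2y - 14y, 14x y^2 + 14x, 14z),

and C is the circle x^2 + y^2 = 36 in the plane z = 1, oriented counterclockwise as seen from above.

Let S be the flat disk x^2 + y^2 ≤ 36 in the plane z = 1, with upward unit normal n̂ = ẑ. By Stokes' theorem,

    ∮_C F · dr = ∬_S (∇ × F) · n̂ dS = ∬_D (curl F)_z dA,

where D is the disk x^2 + y^2 ≤ 36.

Compute the curl of F = (-14x^2y - 14y, 14x y^2 + 14x, 14z):
    (∇ × F)_x = ∂F_z/∂y - ∂F_y/∂z = 0,
    (∇ × F)_y = ∂F_x/∂z - ∂F_z/∂x = 0,
    (∇ × F)_z = ∂F_y/∂x - ∂F_x/∂y = 14x^2 + 14y^2 + 28.

On z = 1, (curl F)_z = 14x^2 + 14y^2 + 28.

Convert to polar (x = r cos θ, y = r sin θ, dA = r dr dθ); the integrand becomes 14r^2 + 28, so

    ∬_D (curl F)_z dA = ∫_0^{2π} ∫_0^{6} (14r^2 + 28) · r dr dθ.

Inner (r from 0 to 6): 5040.
Outer (θ from 0 to 2π): 10080π.

Therefore ∮_C F · dr = 10080π.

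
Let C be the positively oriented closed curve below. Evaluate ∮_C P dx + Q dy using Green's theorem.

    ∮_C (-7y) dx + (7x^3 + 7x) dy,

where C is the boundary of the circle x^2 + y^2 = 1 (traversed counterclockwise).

Green's theorem converts the closed line integral into a double integral over the enclosed region D:

    ∮_C P dx + Q dy = ∬_D (∂Q/∂x - ∂P/∂y) dA.

Here P = -7y, Q = 7x^3 + 7x, so

    ∂Q/∂x = 21x^2 + 7,    ∂P/∂y = -7,
    ∂Q/∂x - ∂P/∂y = 21x^2 + 14.

D is the region x^2 + y^2 ≤ 1. Evaluating the double integral:

In polar coordinates (x = r cos θ, y = r sin θ, dA = r dr dθ) the integrand becomes 21r^2cos(θ)^2 + 14, so

    ∬_D (21x^2 + 14) dA = ∫_0^{2π} ∫_0^{1} (21r^2cos(θ)^2 + 14) · r dr dθ.

Inner (r from 0 to 1): 21cos(θ)^2/4 + 7.
Outer (θ from 0 to 2π): 77π/4.

Therefore ∮_C P dx + Q dy = 77π/4.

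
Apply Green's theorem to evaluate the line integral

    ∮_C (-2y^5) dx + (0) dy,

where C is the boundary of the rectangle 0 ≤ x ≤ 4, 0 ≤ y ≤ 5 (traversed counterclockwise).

Green's theorem converts the closed line integral into a double integral over the enclosed region D:

    ∮_C P dx + Q dy = ∬_D (∂Q/∂x - ∂P/∂y) dA.

Here P = -2y^5, Q = 0, so

    ∂Q/∂x = 0,    ∂P/∂y = -10y^4,
    ∂Q/∂x - ∂P/∂y = 10y^4.

D is the region 0 ≤ x ≤ 4, 0 ≤ y ≤ 5. Evaluating the double integral:

    ∬_D (10y^4) dA = ∫_0^{4} ∫_0^{5} (10y^4) dy dx.

Inner (y from 0 to 5): 6250.
Outer (x from 0 to 4): 25000.

Therefore ∮_C P dx + Q dy = 25000.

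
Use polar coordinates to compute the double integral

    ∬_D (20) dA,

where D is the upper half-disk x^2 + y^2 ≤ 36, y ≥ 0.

The region D is 0 ≤ r ≤ 6, 0 ≤ θ ≤ π in polar coordinates, where x = r cos(θ), y = r sin(θ), and dA = r dr dθ.

Under the substitution, the integrand becomes 20, so

    ∬_D (20) dA = ∫_{0}^{π} ∫_{0}^{6} (20) · r dr dθ.

Inner integral (in r): ∫_{0}^{6} (20) · r dr = 360.

Outer integral (in θ): ∫_{0}^{π} (360) dθ = 360π.

Therefore ∬_D (20) dA = 360π.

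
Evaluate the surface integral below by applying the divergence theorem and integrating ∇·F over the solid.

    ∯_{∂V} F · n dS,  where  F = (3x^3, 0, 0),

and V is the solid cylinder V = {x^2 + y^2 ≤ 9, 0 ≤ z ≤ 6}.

By the divergence theorem,

    ∯_{∂V} F · n dS = ∭_V (∇ · F) dV.

Compute the divergence:
    ∇ · F = ∂F_x/∂x + ∂F_y/∂y + ∂F_z/∂z = 9x^2 + 0 + 0 = 9x^2.

In cylindrical coordinates, x = r cos(θ), y = r sin(θ), z = z, dV = r dr dθ dz, with 0 ≤ r ≤ 3, 0 ≤ θ ≤ 2π, 0 ≤ z ≤ 6.

The integrand, after substitution and multiplying by the volume element, becomes (9r^2cos(θ)^2) · r, so

    ∭_V (∇·F) dV = ∫_0^{2π} ∫_0^{3} ∫_0^{6} (9r^2cos(θ)^2) · r dz dr dθ.

Inner (z from 0 to 6): 54r^3cos(θ)^2.
Middle (r from 0 to 3): 2187cos(θ)^2/2.
Outer (θ from 0 to 2π): 2187π/2.

Therefore ∯_{∂V} F · n dS = 2187π/2.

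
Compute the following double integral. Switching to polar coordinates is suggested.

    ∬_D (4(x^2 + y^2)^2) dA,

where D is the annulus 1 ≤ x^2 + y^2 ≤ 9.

The region D is 1 ≤ r ≤ 3, 0 ≤ θ ≤ 2π in polar coordinates, where x = r cos(θ), y = r sin(θ), and dA = r dr dθ.

Under the substitution, the integrand becomes 4r^4, so

    ∬_D (4(x^2 + y^2)^2) dA = ∫_{0}^{2π} ∫_{1}^{3} (4r^4) · r dr dθ.

Inner integral (in r): ∫_{1}^{3} (4r^4) · r dr = 1456/3.

Outer integral (in θ): ∫_{0}^{2π} (1456/3) dθ = 2912π/3.

Therefore ∬_D (4(x^2 + y^2)^2) dA = 2912π/3.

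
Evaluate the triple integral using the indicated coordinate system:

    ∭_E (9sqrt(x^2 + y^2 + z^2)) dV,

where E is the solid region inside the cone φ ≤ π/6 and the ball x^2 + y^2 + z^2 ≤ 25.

In spherical coordinates, x = ρ sin(φ) cos(θ), y = ρ sin(φ) sin(θ), z = ρ cos(φ), and dV = ρ^2 sin(φ) dρ dφ dθ.

The integrand becomes 9ρ, so

    ∭_E (9sqrt(x^2 + y^2 + z^2)) dV = ∫_{0}^{2π} ∫_{0}^{π/6} ∫_{0}^{5} (9ρ) · ρ^2 sin(φ) dρ dφ dθ.

Inner (ρ): 5625sin(φ)/4.
Middle (φ): 5625/4 - 5625sqrt(3)/8.
Outer (θ): 5625π (2 - sqrt(3))/4.

Therefore the triple integral equals 5625π (2 - sqrt(3))/4.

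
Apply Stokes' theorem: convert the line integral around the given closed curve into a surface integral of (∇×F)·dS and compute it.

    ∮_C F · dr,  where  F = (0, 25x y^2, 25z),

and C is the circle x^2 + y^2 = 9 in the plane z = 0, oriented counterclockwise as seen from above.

Let S be the flat disk x^2 + y^2 ≤ 9 in the plane z = 0, with upward unit normal n̂ = ẑ. By Stokes' theorem,

    ∮_C F · dr = ∬_S (∇ × F) · n̂ dS = ∬_D (curl F)_z dA,

where D is the disk x^2 + y^2 ≤ 9.

Compute the curl of F = (0, 25x y^2, 25z):
    (∇ × F)_x = ∂F_z/∂y - ∂F_y/∂z = 0,
    (∇ × F)_y = ∂F_x/∂z - ∂F_z/∂x = 0,
    (∇ × F)_z = ∂F_y/∂x - ∂F_x/∂y = 25y^2.

On z = 0, (curl F)_z = 25y^2.

Convert to polar (x = r cos θ, y = r sin θ, dA = r dr dθ); the integrand becomes 25r^2sin(θ)^2, so

    ∬_D (curl F)_z dA = ∫_0^{2π} ∫_0^{3} (25r^2sin(θ)^2) · r dr dθ.

Inner (r from 0 to 3): 2025sin(θ)^2/4.
Outer (θ from 0 to 2π): 2025π/4.

Therefore ∮_C F · dr = 2025π/4.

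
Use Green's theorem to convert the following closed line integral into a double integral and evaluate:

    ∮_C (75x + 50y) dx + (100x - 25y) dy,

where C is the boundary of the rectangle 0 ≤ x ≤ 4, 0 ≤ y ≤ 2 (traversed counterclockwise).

Green's theorem converts the closed line integral into a double integral over the enclosed region D:

    ∮_C P dx + Q dy = ∬_D (∂Q/∂x - ∂P/∂y) dA.

Here P = 75x + 50y, Q = 100x - 25y, so

    ∂Q/∂x = 100,    ∂P/∂y = 50,
    ∂Q/∂x - ∂P/∂y = 50.

D is the region 0 ≤ x ≤ 4, 0 ≤ y ≤ 2. Evaluating the double integral:

    ∬_D (50) dA = ∫_0^{4} ∫_0^{2} (50) dy dx.

Inner (y from 0 to 2): 100.
Outer (x from 0 to 4): 400.

Therefore ∮_C P dx + Q dy = 400.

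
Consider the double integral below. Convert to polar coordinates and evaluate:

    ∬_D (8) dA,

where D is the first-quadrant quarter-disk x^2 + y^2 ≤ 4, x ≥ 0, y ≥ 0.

The region D is 0 ≤ r ≤ 2, 0 ≤ θ ≤ π/2 in polar coordinates, where x = r cos(θ), y = r sin(θ), and dA = r dr dθ.

Under the substitution, the integrand becomes 8, so

    ∬_D (8) dA = ∫_{0}^{π/2} ∫_{0}^{2} (8) · r dr dθ.

Inner integral (in r): ∫_{0}^{2} (8) · r dr = 16.

Outer integral (in θ): ∫_{0}^{π/2} (16) dθ = 8π.

Therefore ∬_D (8) dA = 8π.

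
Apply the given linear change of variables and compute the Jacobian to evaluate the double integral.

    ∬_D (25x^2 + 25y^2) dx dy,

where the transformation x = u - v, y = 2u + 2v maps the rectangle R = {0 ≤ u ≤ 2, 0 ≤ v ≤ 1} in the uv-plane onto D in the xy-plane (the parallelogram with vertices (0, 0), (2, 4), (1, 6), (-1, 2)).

Compute the Jacobian determinant of (x, y) with respect to (u, v):

    ∂(x,y)/∂(u,v) = | 1  -1 | = (1)(2) - (-1)(2) = 4.
                   | 2  2 |

Its absolute value is |J| = 4 (the area scaling factor).

Substituting x = u - v, y = 2u + 2v into the integrand,

    25x^2 + 25y^2 → 125u^2 + 150u v + 125v^2,

so the integral becomes

    ∬_R (125u^2 + 150u v + 125v^2) · |J| du dv = ∫_0^2 ∫_0^1 (500u^2 + 600u v + 500v^2) dv du.

Inner (v): 500u^2 + 300u + 500/3.
Outer (u): 6800/3.

Therefore ∬_D (25x^2 + 25y^2) dx dy = 6800/3.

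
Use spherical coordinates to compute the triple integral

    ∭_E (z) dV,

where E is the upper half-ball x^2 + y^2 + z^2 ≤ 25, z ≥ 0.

In spherical coordinates, x = ρ sin(φ) cos(θ), y = ρ sin(φ) sin(θ), z = ρ cos(φ), and dV = ρ^2 sin(φ) dρ dφ dθ.

The integrand becomes ρ cos(φ), so

    ∭_E (z) dV = ∫_{0}^{2π} ∫_{0}^{π/2} ∫_{0}^{5} (ρ cos(φ)) · ρ^2 sin(φ) dρ dφ dθ.

Inner (ρ): 625sin(2φ)/8.
Middle (φ): 625/8.
Outer (θ): 625π/4.

Therefore the triple integral equals 625π/4.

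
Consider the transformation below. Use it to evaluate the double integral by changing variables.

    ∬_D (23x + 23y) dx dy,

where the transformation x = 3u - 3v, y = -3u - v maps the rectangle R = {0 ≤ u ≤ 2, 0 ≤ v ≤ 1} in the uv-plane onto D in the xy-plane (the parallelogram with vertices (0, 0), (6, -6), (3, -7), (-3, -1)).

Compute the Jacobian determinant of (x, y) with respect to (u, v):

    ∂(x,y)/∂(u,v) = | 3  -3 | = (3)(-1) - (-3)(-3) = -12.
                   | -3  -1 |

Its absolute value is |J| = 12 (the area scaling factor).

Substituting x = 3u - 3v, y = -3u - v into the integrand,

    23x + 23y → -92v,

so the integral becomes

    ∬_R (-92v) · |J| du dv = ∫_0^2 ∫_0^1 (-1104v) dv du.

Inner (v): -552.
Outer (u): -1104.

Therefore ∬_D (23x + 23y) dx dy = -1104.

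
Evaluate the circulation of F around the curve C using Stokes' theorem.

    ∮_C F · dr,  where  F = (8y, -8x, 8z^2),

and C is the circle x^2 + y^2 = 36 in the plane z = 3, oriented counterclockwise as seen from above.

Let S be the flat disk x^2 + y^2 ≤ 36 in the plane z = 3, with upward unit normal n̂ = ẑ. By Stokes' theorem,

    ∮_C F · dr = ∬_S (∇ × F) · n̂ dS = ∬_D (curl F)_z dA,

where D is the disk x^2 + y^2 ≤ 36.

Compute the curl of F = (8y, -8x, 8z^2):
    (∇ × F)_x = ∂F_z/∂y - ∂F_y/∂z = 0,
    (∇ × F)_y = ∂F_x/∂z - ∂F_z/∂x = 0,
    (∇ × F)_z = ∂F_y/∂x - ∂F_x/∂y = -16.

On z = 3, (curl F)_z = -16.

Convert to polar (x = r cos θ, y = r sin θ, dA = r dr dθ); the integrand becomes -16, so

    ∬_D (curl F)_z dA = ∫_0^{2π} ∫_0^{6} (-16) · r dr dθ.

Inner (r from 0 to 6): -288.
Outer (θ from 0 to 2π): -576π.

Therefore ∮_C F · dr = -576π.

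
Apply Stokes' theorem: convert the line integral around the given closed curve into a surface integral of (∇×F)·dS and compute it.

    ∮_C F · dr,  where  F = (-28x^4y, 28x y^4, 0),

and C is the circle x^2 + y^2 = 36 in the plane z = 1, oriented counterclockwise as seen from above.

Let S be the flat disk x^2 + y^2 ≤ 36 in the plane z = 1, with upward unit normal n̂ = ẑ. By Stokes' theorem,

    ∮_C F · dr = ∬_S (∇ × F) · n̂ dS = ∬_D (curl F)_z dA,

where D is the disk x^2 + y^2 ≤ 36.

Compute the curl of F = (-28x^4y, 28x y^4, 0):
    (∇ × F)_x = ∂F_z/∂y - ∂F_y/∂z = 0,
    (∇ × F)_y = ∂F_x/∂z - ∂F_z/∂x = 0,
    (∇ × F)_z = ∂F_y/∂x - ∂F_x/∂y = 28x^4 + 28y^4.

On z = 1, (curl F)_z = 28x^4 + 28y^4.

Convert to polar (x = r cos θ, y = r sin θ, dA = r dr dθ); the integrand becomes 28r^4(sin(θ)^4 + cos(θ)^4), so

    ∬_D (curl F)_z dA = ∫_0^{2π} ∫_0^{6} (28r^4(sin(θ)^4 + cos(θ)^4)) · r dr dθ.

Inner (r from 0 to 6): 217728sin(θ)^4 + 217728cos(θ)^4.
Outer (θ from 0 to 2π): 326592π.

Therefore ∮_C F · dr = 326592π.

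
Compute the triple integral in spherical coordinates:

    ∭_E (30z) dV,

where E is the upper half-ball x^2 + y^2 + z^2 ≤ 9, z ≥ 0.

In spherical coordinates, x = ρ sin(φ) cos(θ), y = ρ sin(φ) sin(θ), z = ρ cos(φ), and dV = ρ^2 sin(φ) dρ dφ dθ.

The integrand becomes 30ρ cos(φ), so

    ∭_E (30z) dV = ∫_{0}^{2π} ∫_{0}^{π/2} ∫_{0}^{3} (30ρ cos(φ)) · ρ^2 sin(φ) dρ dφ dθ.

Inner (ρ): 1215sin(2φ)/4.
Middle (φ): 1215/4.
Outer (θ): 1215π/2.

Therefore the triple integral equals 1215π/2.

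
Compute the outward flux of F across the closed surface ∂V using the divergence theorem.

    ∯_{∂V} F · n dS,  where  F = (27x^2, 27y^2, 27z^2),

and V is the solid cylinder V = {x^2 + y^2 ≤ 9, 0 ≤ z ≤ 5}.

By the divergence theorem,

    ∯_{∂V} F · n dS = ∭_V (∇ · F) dV.

Compute the divergence:
    ∇ · F = ∂F_x/∂x + ∂F_y/∂y + ∂F_z/∂z = 54x + 54y + 54z.

In cylindrical coordinates, x = r cos(θ), y = r sin(θ), z = z, dV = r dr dθ dz, with 0 ≤ r ≤ 3, 0 ≤ θ ≤ 2π, 0 ≤ z ≤ 5.

The integrand, after substitution and multiplying by the volume element, becomes (54sqrt(2)r sin(θ + π/4) + 54z) · r, so

    ∭_V (∇·F) dV = ∫_0^{2π} ∫_0^{3} ∫_0^{5} (54sqrt(2)r sin(θ + π/4) + 54z) · r dz dr dθ.

Inner (z from 0 to 5): 135r (2sqrt(2)r sin(θ + π/4) + 5).
Middle (r from 0 to 3): 2430sqrt(2)sin(θ + π/4) + 6075/2.
Outer (θ from 0 to 2π): 6075π.

Therefore ∯_{∂V} F · n dS = 6075π.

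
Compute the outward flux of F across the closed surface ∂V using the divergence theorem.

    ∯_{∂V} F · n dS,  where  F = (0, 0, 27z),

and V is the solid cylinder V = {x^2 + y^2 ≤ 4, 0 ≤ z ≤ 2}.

By the divergence theorem,

    ∯_{∂V} F · n dS = ∭_V (∇ · F) dV.

Compute the divergence:
    ∇ · F = ∂F_x/∂x + ∂F_y/∂y + ∂F_z/∂z = 0 + 0 + 27 = 27.

In cylindrical coordinates, x = r cos(θ), y = r sin(θ), z = z, dV = r dr dθ dz, with 0 ≤ r ≤ 2, 0 ≤ θ ≤ 2π, 0 ≤ z ≤ 2.

The integrand, after substitution and multiplying by the volume element, becomes (27) · r, so

    ∭_V (∇·F) dV = ∫_0^{2π} ∫_0^{2} ∫_0^{2} (27) · r dz dr dθ.

Inner (z from 0 to 2): 54r.
Middle (r from 0 to 2): 108.
Outer (θ from 0 to 2π): 216π.

Therefore ∯_{∂V} F · n dS = 216π.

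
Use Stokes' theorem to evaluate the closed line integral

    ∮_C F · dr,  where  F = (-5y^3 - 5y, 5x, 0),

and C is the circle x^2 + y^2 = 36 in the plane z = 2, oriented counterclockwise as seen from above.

Let S be the flat disk x^2 + y^2 ≤ 36 in the plane z = 2, with upward unit normal n̂ = ẑ. By Stokes' theorem,

    ∮_C F · dr = ∬_S (∇ × F) · n̂ dS = ∬_D (curl F)_z dA,

where D is the disk x^2 + y^2 ≤ 36.

Compute the curl of F = (-5y^3 - 5y, 5x, 0):
    (∇ × F)_x = ∂F_z/∂y - ∂F_y/∂z = 0,
    (∇ × F)_y = ∂F_x/∂z - ∂F_z/∂x = 0,
    (∇ × F)_z = ∂F_y/∂x - ∂F_x/∂y = 15y^2 + 10.

On z = 2, (curl F)_z = 15y^2 + 10.

Convert to polar (x = r cos θ, y = r sin θ, dA = r dr dθ); the integrand becomes 15r^2sin(θ)^2 + 10, so

    ∬_D (curl F)_z dA = ∫_0^{2π} ∫_0^{6} (15r^2sin(θ)^2 + 10) · r dr dθ.

Inner (r from 0 to 6): 4860sin(θ)^2 + 180.
Outer (θ from 0 to 2π): 5220π.

Therefore ∮_C F · dr = 5220π.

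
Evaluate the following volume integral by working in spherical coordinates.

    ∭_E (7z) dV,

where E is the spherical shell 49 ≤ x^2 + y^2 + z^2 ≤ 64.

In spherical coordinates, x = ρ sin(φ) cos(θ), y = ρ sin(φ) sin(θ), z = ρ cos(φ), and dV = ρ^2 sin(φ) dρ dφ dθ.

The integrand becomes 7ρ cos(φ), so

    ∭_E (7z) dV = ∫_{0}^{2π} ∫_{0}^{π} ∫_{7}^{8} (7ρ cos(φ)) · ρ^2 sin(φ) dρ dφ dθ.

Inner (ρ): 11865sin(2φ)/8.
Middle (φ): 0.
Outer (θ): 0.

Therefore the triple integral equals 0.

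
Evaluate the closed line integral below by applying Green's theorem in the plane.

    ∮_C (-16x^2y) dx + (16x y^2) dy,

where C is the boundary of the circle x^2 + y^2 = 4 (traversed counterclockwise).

Green's theorem converts the closed line integral into a double integral over the enclosed region D:

    ∮_C P dx + Q dy = ∬_D (∂Q/∂x - ∂P/∂y) dA.

Here P = -16x^2y, Q = 16x y^2, so

    ∂Q/∂x = 16y^2,    ∂P/∂y = -16x^2,
    ∂Q/∂x - ∂P/∂y = 16x^2 + 16y^2.

D is the region x^2 + y^2 ≤ 4. Evaluating the double integral:

In polar coordinates (x = r cos θ, y = r sin θ, dA = r dr dθ) the integrand becomes 16r^2, so

    ∬_D (16x^2 + 16y^2) dA = ∫_0^{2π} ∫_0^{2} (16r^2) · r dr dθ.

Inner (r from 0 to 2): 64.
Outer (θ from 0 to 2π): 128π.

Therefore ∮_C P dx + Q dy = 128π.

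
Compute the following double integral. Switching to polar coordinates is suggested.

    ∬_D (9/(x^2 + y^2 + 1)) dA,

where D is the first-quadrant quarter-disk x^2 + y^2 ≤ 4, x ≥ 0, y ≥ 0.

The region D is 0 ≤ r ≤ 2, 0 ≤ θ ≤ π/2 in polar coordinates, where x = r cos(θ), y = r sin(θ), and dA = r dr dθ.

Under the substitution, the integrand becomes 9/(r^2 + 1), so

    ∬_D (9/(x^2 + y^2 + 1)) dA = ∫_{0}^{π/2} ∫_{0}^{2} (9/(r^2 + 1)) · r dr dθ.

Inner integral (in r): ∫_{0}^{2} (9/(r^2 + 1)) · r dr = 9log(5)/2.

Outer integral (in θ): ∫_{0}^{π/2} (9log(5)/2) dθ = 9π log(5)/4.

Therefore ∬_D (9/(x^2 + y^2 + 1)) dA = 9π log(5)/4.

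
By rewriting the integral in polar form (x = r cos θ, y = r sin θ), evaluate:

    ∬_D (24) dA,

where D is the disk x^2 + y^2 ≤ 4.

The region D is 0 ≤ r ≤ 2, 0 ≤ θ ≤ 2π in polar coordinates, where x = r cos(θ), y = r sin(θ), and dA = r dr dθ.

Under the substitution, the integrand becomes 24, so

    ∬_D (24) dA = ∫_{0}^{2π} ∫_{0}^{2} (24) · r dr dθ.

Inner integral (in r): ∫_{0}^{2} (24) · r dr = 48.

Outer integral (in θ): ∫_{0}^{2π} (48) dθ = 96π.

Therefore ∬_D (24) dA = 96π.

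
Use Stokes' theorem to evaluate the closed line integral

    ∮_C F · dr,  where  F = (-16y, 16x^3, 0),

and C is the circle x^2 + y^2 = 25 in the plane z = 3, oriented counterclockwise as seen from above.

Let S be the flat disk x^2 + y^2 ≤ 25 in the plane z = 3, with upward unit normal n̂ = ẑ. By Stokes' theorem,

    ∮_C F · dr = ∬_S (∇ × F) · n̂ dS = ∬_D (curl F)_z dA,

where D is the disk x^2 + y^2 ≤ 25.

Compute the curl of F = (-16y, 16x^3, 0):
    (∇ × F)_x = ∂F_z/∂y - ∂F_y/∂z = 0,
    (∇ × F)_y = ∂F_x/∂z - ∂F_z/∂x = 0,
    (∇ × F)_z = ∂F_y/∂x - ∂F_x/∂y = 48x^2 + 16.

On z = 3, (curl F)_z = 48x^2 + 16.

Convert to polar (x = r cos θ, y = r sin θ, dA = r dr dθ); the integrand becomes 48r^2cos(θ)^2 + 16, so

    ∬_D (curl F)_z dA = ∫_0^{2π} ∫_0^{5} (48r^2cos(θ)^2 + 16) · r dr dθ.

Inner (r from 0 to 5): 7500cos(θ)^2 + 200.
Outer (θ from 0 to 2π): 7900π.

Therefore ∮_C F · dr = 7900π.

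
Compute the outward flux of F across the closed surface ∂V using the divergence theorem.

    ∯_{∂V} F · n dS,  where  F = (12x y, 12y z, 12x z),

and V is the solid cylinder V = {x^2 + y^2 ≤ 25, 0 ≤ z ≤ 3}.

By the divergence theorem,

    ∯_{∂V} F · n dS = ∭_V (∇ · F) dV.

Compute the divergence:
    ∇ · F = ∂F_x/∂x + ∂F_y/∂y + ∂F_z/∂z = 12y + 12z + 12x = 12x + 12y + 12z.

In cylindrical coordinates, x = r cos(θ), y = r sin(θ), z = z, dV = r dr dθ dz, with 0 ≤ r ≤ 5, 0 ≤ θ ≤ 2π, 0 ≤ z ≤ 3.

The integrand, after substitution and multiplying by the volume element, becomes (12sqrt(2)r sin(θ + π/4) + 12z) · r, so

    ∭_V (∇·F) dV = ∫_0^{2π} ∫_0^{5} ∫_0^{3} (12sqrt(2)r sin(θ + π/4) + 12z) · r dz dr dθ.

Inner (z from 0 to 3): 18r (2sqrt(2)r sin(θ + π/4) + 3).
Middle (r from 0 to 5): 1500sqrt(2)sin(θ + π/4) + 675.
Outer (θ from 0 to 2π): 1350π.

Therefore ∯_{∂V} F · n dS = 1350π.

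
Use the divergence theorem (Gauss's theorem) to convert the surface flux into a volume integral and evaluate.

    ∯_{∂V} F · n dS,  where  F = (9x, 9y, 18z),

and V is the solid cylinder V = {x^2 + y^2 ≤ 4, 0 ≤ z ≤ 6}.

By the divergence theorem,

    ∯_{∂V} F · n dS = ∭_V (∇ · F) dV.

Compute the divergence:
    ∇ · F = ∂F_x/∂x + ∂F_y/∂y + ∂F_z/∂z = 9 + 9 + 18 = 36.

In cylindrical coordinates, x = r cos(θ), y = r sin(θ), z = z, dV = r dr dθ dz, with 0 ≤ r ≤ 2, 0 ≤ θ ≤ 2π, 0 ≤ z ≤ 6.

The integrand, after substitution and multiplying by the volume element, becomes (36) · r, so

    ∭_V (∇·F) dV = ∫_0^{2π} ∫_0^{2} ∫_0^{6} (36) · r dz dr dθ.

Inner (z from 0 to 6): 216r.
Middle (r from 0 to 2): 432.
Outer (θ from 0 to 2π): 864π.

Therefore ∯_{∂V} F · n dS = 864π.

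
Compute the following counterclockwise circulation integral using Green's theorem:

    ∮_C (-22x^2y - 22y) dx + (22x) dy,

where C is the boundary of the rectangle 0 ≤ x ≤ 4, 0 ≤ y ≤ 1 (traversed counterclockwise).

Green's theorem converts the closed line integral into a double integral over the enclosed region D:

    ∮_C P dx + Q dy = ∬_D (∂Q/∂x - ∂P/∂y) dA.

Here P = -22x^2y - 22y, Q = 22x, so

    ∂Q/∂x = 22,    ∂P/∂y = -22x^2 - 22,
    ∂Q/∂x - ∂P/∂y = 22x^2 + 44.

D is the region 0 ≤ x ≤ 4, 0 ≤ y ≤ 1. Evaluating the double integral:

    ∬_D (22x^2 + 44) dA = ∫_0^{4} ∫_0^{1} (22x^2 + 44) dy dx.

Inner (y from 0 to 1): 22x^2 + 44.
Outer (x from 0 to 4): 1936/3.

Therefore ∮_C P dx + Q dy = 1936/3.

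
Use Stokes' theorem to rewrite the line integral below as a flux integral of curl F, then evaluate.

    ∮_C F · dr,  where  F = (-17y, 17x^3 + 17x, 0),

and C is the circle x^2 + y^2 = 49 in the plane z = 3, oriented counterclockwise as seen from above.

Let S be the flat disk x^2 + y^2 ≤ 49 in the plane z = 3, with upward unit normal n̂ = ẑ. By Stokes' theorem,

    ∮_C F · dr = ∬_S (∇ × F) · n̂ dS = ∬_D (curl F)_z dA,

where D is the disk x^2 + y^2 ≤ 49.

Compute the curl of F = (-17y, 17x^3 + 17x, 0):
    (∇ × F)_x = ∂F_z/∂y - ∂F_y/∂z = 0,
    (∇ × F)_y = ∂F_x/∂z - ∂F_z/∂x = 0,
    (∇ × F)_z = ∂F_y/∂x - ∂F_x/∂y = 51x^2 + 34.

On z = 3, (curl F)_z = 51x^2 + 34.

Convert to polar (x = r cos θ, y = r sin θ, dA = r dr dθ); the integrand becomes 51r^2cos(θ)^2 + 34, so

    ∬_D (curl F)_z dA = ∫_0^{2π} ∫_0^{7} (51r^2cos(θ)^2 + 34) · r dr dθ.

Inner (r from 0 to 7): 122451cos(θ)^2/4 + 833.
Outer (θ from 0 to 2π): 129115π/4.

Therefore ∮_C F · dr = 129115π/4.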